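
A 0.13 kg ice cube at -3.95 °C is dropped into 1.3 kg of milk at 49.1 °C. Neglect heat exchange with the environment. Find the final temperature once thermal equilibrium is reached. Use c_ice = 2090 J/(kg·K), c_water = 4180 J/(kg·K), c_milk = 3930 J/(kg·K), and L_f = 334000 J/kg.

Heat gained plus heat lost sum to zero:
warm ice to 0 °C: 0.13×2090×(0 − (-3.95)) = 1073.2; fusion: m_ice L_f = 0.13×334000 = 43420; meltwater 0→T: 0.13×4180×T = 543.4 T; milk: 5109(T − 49.1)
5652.4 T = 250852 − 44493 = 206359
T ≈ 36.51 °C (positive, so assuming full melt was valid).

T_f ≈ 36.5 °C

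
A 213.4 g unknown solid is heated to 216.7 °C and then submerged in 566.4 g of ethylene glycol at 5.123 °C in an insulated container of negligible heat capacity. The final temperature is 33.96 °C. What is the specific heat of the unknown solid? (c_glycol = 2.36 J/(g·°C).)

Heat gained plus heat lost sum to zero:
213.4·c·(33.96 − 216.7) + 566.4·2.36·(33.96 − 5.123) = 0
-38997 c = -38547
c = -38547/-38997 ≈ 0.9885 J/(g·°C)

c ≈ 0.988 J/(g·°C)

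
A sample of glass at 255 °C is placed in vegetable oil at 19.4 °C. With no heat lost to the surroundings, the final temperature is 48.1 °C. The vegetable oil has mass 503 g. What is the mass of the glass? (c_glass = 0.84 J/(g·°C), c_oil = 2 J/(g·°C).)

m ≈ 166 g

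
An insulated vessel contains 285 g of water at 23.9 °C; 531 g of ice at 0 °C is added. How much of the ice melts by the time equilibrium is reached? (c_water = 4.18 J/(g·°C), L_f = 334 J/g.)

m_melted ≈ 85.2 g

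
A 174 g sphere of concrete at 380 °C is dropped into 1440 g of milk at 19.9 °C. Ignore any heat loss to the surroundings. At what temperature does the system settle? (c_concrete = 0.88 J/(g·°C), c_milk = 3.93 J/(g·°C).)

T_f ≈ 29.4 °C

T_f is the heat-capacity-weighted average of the initial temperatures:
T_f = (153.12·380 + 5659.2·19.9) / (153.12 + 5659.2)
    = 170804 / 5812.3 ≈ 29.39 °C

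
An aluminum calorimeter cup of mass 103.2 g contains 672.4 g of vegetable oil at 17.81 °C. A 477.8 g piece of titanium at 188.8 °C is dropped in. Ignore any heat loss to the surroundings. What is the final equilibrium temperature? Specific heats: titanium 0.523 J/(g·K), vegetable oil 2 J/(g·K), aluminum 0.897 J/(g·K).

T_f ≈ 43.1 °C

Heat gained plus heat lost sum to zero:
477.8·0.523·(T − 188.8) + 672.4·2·(T − 17.81) + 103.2·0.897·(T − 17.81) = 0
249.89(T − 188.8) + 1344.8(T − 17.81) + 92.57(T − 17.81) = 0
1687.3 T = 72779
T ≈ 43.13 °C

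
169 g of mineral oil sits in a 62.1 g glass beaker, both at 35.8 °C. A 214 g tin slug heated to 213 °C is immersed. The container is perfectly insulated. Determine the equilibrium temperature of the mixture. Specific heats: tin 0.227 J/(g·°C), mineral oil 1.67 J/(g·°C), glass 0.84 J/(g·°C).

T_f ≈ 58.3 °C

Taking heat into each body as positive, Σ m c ΔT = 0:
214*0.227*(T − 213) + 169*1.67*(T − 35.8) + 62.1*0.84*(T − 35.8) = 0
48.58(T − 213) + 282.23(T − 35.8) + 52.16(T − 35.8) = 0
382.97 T = 22318
T ≈ 58.28 °C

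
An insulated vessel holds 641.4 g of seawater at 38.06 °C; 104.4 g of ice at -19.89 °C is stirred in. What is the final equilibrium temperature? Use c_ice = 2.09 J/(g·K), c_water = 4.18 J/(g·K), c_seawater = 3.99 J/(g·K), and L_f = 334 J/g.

T_f ≈ 19.4 °C

Heat gained plus heat lost sum to zero:
warm ice to 0 °C: 104.4·2.09·(0 − (-19.89)) = 4339.9; latent heat to melt: 104.4·334 = 34870; warm the meltwater: 436.39 T; seawater cools: 641.4·3.99·(T − 38.06) = 2559.2(T − 38.06)
2995.6 T = 97403 − 39210 = 58193
T ≈ 19.43 °C (positive, so assuming full melt was valid).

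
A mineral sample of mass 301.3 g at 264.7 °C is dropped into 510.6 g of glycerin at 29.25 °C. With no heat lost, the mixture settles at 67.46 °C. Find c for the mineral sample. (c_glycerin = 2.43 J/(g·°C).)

Setting the total heat transfer to zero:
301.3×c×(67.46 − 264.7) + 510.6×2.43×(67.46 − 29.25) = 0
-59428 c = -47409
c = -47409/-59428 ≈ 0.7978 J/(g·°C)

c ≈ 0.798 J/(g·°C)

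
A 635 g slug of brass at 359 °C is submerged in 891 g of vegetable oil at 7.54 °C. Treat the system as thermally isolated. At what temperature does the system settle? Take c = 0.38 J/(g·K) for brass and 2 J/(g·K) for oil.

T_f ≈ 49.5 °C

Let T be the final temperature. ΣQ_i = 0:
635*0.38*(T − 359) + 891*2*(T − 7.54) = 0
(241.3 + 1782) T = 241.3*359 + 1782*7.54
T = 100063/2023.3 ≈ 49.46 °C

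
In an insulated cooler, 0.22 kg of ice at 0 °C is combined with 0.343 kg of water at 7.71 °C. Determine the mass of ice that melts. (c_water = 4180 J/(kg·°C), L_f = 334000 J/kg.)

m_melted ≈ 0.0331 kg

Heat available from the water dropping to 0 °C: 0.343·4180·7.71 = 11054 J.
To melt every bit of ice: 0.22·334000 = 73480 J.
11054 J < 73480 J, so only part of the ice melts and the system sits at 0 °C.
Mass melted = 11054/334000 ≈ 0.0331 kg.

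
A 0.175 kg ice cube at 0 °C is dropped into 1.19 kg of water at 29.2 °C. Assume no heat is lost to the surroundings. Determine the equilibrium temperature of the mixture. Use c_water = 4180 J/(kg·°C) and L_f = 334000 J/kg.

Let T be the final temperature. ΣQ_i = 0:
latent heat to melt: 0.175·334000 = 58450
  warm the meltwater: 731.5 T
  water: 4974.2(T − 29.2)
5705.7 T = 145247 − 58450 = 86797
T ≈ 15.21 °C. Since T > 0 °C, the all-ice-melts assumption holds.

T_f ≈ 15.2 °C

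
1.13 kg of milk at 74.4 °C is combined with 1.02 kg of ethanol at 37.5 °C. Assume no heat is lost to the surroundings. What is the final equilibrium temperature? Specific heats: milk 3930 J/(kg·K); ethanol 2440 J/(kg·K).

Taking heat into each body as positive, Σ m c ΔT = 0:
1.13*3930*(T − 74.4) + 1.02*2440*(T − 37.5) = 0
4440.9(T − 74.4) + 2488.8(T − 37.5) = 0
(4440.9 + 2488.8) T = 4440.9*74.4 + 2488.8*37.5
T ≈ 61.15 °C

T_f ≈ 61.1 °C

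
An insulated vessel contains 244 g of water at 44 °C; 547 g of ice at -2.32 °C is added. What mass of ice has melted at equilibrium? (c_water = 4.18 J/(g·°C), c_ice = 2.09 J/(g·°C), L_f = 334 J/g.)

Water can give up m c ΔT = 244×4.18×44 = 44876 J before reaching 0 °C.
Of that, 547×2.09×2.32 = 2652.3 J goes to bring the ice to 0 °C, leaving 42224 J.
Melting all 547 g of ice would need 547×334 = 182698 J.
42224 J < 182698 J, so only part of the ice melts and the system sits at 0 °C.
m_melted×334 = 42224  ⇒  m_melted ≈ 126.4 g.

m_melted ≈ 126 g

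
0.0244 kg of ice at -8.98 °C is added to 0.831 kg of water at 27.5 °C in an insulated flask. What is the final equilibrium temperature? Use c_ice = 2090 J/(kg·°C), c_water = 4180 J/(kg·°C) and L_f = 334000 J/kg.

Let T be the final temperature. ΣQ_i = 0:
ice -8.98→0 °C: 0.0244×2090×8.98 = 457.94
  latent heat to melt: 0.0244×334000 = 8149.6
  warm the meltwater: 101.99 T
  water: 3473.6(T − 27.5)
3575.6 T = 95523 − 8607.5 = 86916
T ≈ 24.31 °C — above 0 °C, consistent with complete melting.

T_f ≈ 24.3 °C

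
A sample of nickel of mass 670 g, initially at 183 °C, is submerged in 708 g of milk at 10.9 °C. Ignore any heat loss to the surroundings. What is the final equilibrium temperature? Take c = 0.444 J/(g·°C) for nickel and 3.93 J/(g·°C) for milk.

T_f ≈ 27.5 °C

Heat lost by the nickel equals heat gained by the milk:
670*0.444*(183 − T) = 708*3.93*(T − 10.9)
297.48(183 − T) = 2782.4(T − 10.9)
3079.9 T = 84767  ⇒  T ≈ 27.52 °C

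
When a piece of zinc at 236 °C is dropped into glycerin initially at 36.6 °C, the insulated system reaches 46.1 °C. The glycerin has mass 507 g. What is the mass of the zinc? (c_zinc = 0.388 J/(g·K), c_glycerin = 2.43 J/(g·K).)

Heat gained plus heat lost sum to zero:
m·0.388·(46.1 − 236) + 507·2.43·(46.1 − 36.6) = 0
-73.68 m = -11704
m = -11704/-73.68 ≈ 158.8 g

m ≈ 159 g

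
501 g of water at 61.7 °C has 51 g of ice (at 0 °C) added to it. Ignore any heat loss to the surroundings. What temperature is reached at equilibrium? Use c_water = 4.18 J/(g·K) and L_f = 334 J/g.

T_f ≈ 48.6 °C

Sum of m c ΔT and latent-heat terms is zero:
melt ice: 51×334 = 17034
  meltwater 0→T: 51×4.18×T = 213.18 T
  water cools: 501×4.18×(T − 61.7) = 2094.2(T − 61.7)
2307.4 T = 129211 − 17034 = 112177
T ≈ 48.62 °C (positive, so assuming full melt was valid).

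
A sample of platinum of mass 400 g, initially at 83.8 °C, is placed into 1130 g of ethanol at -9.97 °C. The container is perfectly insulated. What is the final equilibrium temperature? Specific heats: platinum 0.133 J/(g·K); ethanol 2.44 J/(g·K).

T_f ≈ -8.2 °C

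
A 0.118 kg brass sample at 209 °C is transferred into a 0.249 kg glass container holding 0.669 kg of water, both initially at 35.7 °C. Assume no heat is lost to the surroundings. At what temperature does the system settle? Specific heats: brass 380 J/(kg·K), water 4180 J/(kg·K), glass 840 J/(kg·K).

Heat gained plus heat lost sum to zero:
0.118·380·(T − 209) + 0.669·4180·(T − 35.7) + 0.249·840·(T − 35.7) = 0
44.84(T − 209) + 2796.4(T − 35.7) + 209.16(T − 35.7) = 0
3050.4 T = 116671
T ≈ 38.25 °C

T_f ≈ 38.2 °C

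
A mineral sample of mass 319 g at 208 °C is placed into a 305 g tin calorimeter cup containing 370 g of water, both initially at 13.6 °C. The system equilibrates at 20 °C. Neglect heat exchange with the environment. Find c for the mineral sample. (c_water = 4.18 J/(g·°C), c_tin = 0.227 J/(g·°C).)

c ≈ 0.172 J/(g·°C)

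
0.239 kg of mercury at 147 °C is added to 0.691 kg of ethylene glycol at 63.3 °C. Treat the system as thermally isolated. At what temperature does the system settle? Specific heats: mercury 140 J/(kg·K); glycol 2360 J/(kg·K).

T_f ≈ 65.0 °C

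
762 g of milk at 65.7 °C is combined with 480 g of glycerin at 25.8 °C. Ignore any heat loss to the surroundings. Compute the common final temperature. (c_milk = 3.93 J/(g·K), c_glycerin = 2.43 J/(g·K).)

Net heat exchanged in the isolated system is zero:
762×3.93×(T − 65.7) + 480×2.43×(T − 25.8) = 0
2994.7(T − 65.7) + 1166.4(T − 25.8) = 0
(2994.7 + 1166.4) T = 2994.7×65.7 + 1166.4×25.8
T = 226842 / 4161.1 = 54.5 °C

T_f ≈ 54.5 °C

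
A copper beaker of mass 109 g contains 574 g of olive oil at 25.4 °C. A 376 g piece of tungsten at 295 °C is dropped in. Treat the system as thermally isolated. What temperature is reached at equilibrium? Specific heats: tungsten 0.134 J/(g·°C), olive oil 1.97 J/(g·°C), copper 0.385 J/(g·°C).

Let T be the final temperature. ΣQ_i = 0:
376*0.134*(T − 295) + 574*1.97*(T − 25.4) + 109*0.385*(T − 25.4) = 0
50.38(T − 295) + 1130.8(T − 25.4) + 41.97(T − 25.4) = 0
1223.1 T = 44651
T = 44651 / 1223.1 = 36.5 °C

T_f ≈ 36.5 °C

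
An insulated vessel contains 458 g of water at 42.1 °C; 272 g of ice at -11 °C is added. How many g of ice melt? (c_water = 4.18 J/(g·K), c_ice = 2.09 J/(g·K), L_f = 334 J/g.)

m_melted ≈ 223 g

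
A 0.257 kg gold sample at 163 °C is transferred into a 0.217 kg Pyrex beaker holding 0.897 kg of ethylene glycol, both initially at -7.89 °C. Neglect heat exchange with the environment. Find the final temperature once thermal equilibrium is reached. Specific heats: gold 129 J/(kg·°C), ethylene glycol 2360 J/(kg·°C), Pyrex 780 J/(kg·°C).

T_f is the heat-capacity-weighted average of the initial temperatures:
T_f = (33.15×163 + 2116.9×(-7.89) + 169.26×(-7.89)) / (33.15 + 2116.9 + 169.26)
    = -12634 / 2319.3 ≈ -5.45 °C

T_f ≈ -5.4 °C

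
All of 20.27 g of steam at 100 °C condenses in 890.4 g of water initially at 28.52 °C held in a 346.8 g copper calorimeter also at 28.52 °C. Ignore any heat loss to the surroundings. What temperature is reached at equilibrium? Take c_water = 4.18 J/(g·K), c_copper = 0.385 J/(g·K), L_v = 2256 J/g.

T_f ≈ 41.7 °C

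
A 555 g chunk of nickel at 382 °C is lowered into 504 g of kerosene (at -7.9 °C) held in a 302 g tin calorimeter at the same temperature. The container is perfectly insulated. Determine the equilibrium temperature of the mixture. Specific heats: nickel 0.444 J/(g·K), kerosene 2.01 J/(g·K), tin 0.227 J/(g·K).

T_f ≈ 64.4 °C

Energy conservation, ΣQ = 0:
555×0.444×(T − 382) + 504×2.01×(T − (-7.9)) + 302×0.227×(T − (-7.9)) = 0
(246.42 + 1013 + 68.55) T = 246.42×382 + 1013×(-7.9) + 68.55×(-7.9)
T = 85588 / 1328 = 64.4 °C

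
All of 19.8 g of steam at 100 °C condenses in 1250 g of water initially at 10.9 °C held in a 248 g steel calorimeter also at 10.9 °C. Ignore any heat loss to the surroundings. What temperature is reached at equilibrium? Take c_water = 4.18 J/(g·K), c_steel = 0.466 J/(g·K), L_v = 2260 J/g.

T_f ≈ 20.5 °C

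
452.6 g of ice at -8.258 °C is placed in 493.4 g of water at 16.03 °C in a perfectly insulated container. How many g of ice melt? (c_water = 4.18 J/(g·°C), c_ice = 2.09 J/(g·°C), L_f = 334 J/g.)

m_melted ≈ 75.6 g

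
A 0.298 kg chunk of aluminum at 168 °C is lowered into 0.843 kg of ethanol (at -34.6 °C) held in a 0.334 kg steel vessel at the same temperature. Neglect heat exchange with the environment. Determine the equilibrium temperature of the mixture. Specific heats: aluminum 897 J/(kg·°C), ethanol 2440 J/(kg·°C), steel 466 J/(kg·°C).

T_f ≈ -12.8 °C

Let T be the final temperature. ΣQ_i = 0:
0.298*897*(T − 168) + 0.843*2440*(T − (-34.6)) + 0.334*466*(T − (-34.6)) = 0
267.31(T − 168) + 2056.9(T − (-34.6)) + 155.64(T − (-34.6)) = 0
2479.9 T = -31647
T = -31647/2479.9 ≈ -12.76 °C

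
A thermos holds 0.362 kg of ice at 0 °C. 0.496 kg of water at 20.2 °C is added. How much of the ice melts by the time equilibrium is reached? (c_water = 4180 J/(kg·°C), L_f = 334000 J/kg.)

Heat available from the water dropping to 0 °C: 0.496·4180·20.2 = 41880 J.
Melting all 0.362 kg of ice would need 0.362·334000 = 120908 J.
Since 41880 < 120908 J, not all the ice melts; equilibrium is at 0 °C.
Mass melted = 41880/334000 ≈ 0.1254 kg.

m_melted ≈ 0.125 kg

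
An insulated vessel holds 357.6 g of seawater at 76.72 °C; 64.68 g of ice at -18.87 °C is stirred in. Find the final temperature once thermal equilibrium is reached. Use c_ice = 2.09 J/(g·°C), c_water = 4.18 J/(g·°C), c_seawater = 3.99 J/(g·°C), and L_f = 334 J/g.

T_f ≈ 50.3 °C

Taking heat into each body as positive, Σ m c ΔT = 0:
warm ice to 0 °C: 64.68×2.09×(0 − (-18.87)) = 2550.9; fusion: m_ice L_f = 64.68×334 = 21603; warm the meltwater: 270.36 T; seawater cools: 357.6×3.99×(T − 76.72) = 1426.8(T − 76.72)
1697.2 T = 109466 − 24154 = 85312
T ≈ 50.27 °C (positive, so assuming full melt was valid).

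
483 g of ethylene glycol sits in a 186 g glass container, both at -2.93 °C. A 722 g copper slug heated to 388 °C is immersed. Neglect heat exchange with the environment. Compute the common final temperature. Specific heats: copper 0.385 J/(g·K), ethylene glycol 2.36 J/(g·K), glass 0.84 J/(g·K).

Heat gained plus heat lost sum to zero:
722·0.385·(T − 388) + 483·2.36·(T − (-2.93)) + 186·0.84·(T − (-2.93)) = 0
277.97(T − 388) + 1139.9(T − (-2.93)) + 156.24(T − (-2.93)) = 0
(277.97 + 1139.9 + 156.24) T = 277.97·388 + 1139.9·(-2.93) + 156.24·(-2.93)
T = 104055 / 1574.1 = 66.1 °C

T_f ≈ 66.1 °C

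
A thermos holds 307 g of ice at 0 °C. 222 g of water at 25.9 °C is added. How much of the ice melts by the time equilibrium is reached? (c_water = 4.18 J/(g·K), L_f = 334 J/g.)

m_melted ≈ 72 g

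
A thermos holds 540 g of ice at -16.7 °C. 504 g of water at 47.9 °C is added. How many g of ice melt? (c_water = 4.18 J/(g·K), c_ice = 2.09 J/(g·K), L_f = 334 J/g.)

m_melted ≈ 246 g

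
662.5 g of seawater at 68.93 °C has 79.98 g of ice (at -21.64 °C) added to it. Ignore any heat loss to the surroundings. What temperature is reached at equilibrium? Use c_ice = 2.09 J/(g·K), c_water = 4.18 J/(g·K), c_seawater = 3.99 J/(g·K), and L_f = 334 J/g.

T_f ≈ 51.0 °C

Conservation of energy gives ΣQ = 0:
ice -21.64→0 °C: 79.98·2.09·21.64 = 3617.3; melt ice: 79.98·334 = 26713; meltwater 0→T: 79.98·4.18·T = 334.32 T; seawater cools: 662.5·3.99·(T − 68.93) = 2643.4(T − 68.93)
2977.7 T = 182208 − 30331 = 151877
T ≈ 51.01 °C (positive, so assuming full melt was valid).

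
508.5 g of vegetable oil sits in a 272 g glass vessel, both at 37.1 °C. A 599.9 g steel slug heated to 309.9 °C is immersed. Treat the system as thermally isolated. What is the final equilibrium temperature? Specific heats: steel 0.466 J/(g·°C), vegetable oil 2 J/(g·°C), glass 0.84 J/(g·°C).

Taking heat into each body as positive, Σ m c ΔT = 0:
599.9·0.466·(T − 309.9) + 508.5·2·(T − 37.1) + 272·0.84·(T − 37.1) = 0
279.55(T − 309.9) + 1017(T − 37.1) + 228.48(T − 37.1) = 0
1525 T = 132841
T = 132841/1525 ≈ 87.11 °C

T_f ≈ 87.1 °C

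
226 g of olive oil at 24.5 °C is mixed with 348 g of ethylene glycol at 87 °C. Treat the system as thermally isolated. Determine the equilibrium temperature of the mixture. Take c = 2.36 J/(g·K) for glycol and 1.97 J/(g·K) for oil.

T_f ≈ 65.0 °C

|Q_glycol| = |Q_oil|:
348·2.36·(87 − T) = 226·1.97·(T − 24.5)
821.28(87 − T) = 445.22(T − 24.5)
1266.5 T = 82359  ⇒  T ≈ 65.03 °C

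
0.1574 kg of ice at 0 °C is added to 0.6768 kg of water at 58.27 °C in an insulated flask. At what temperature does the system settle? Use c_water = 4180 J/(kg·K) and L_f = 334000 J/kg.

T_f ≈ 32.2 °C

Setting the total heat transfer to zero:
melt ice: 0.1574×334000 = 52572; warm the meltwater: 657.93 T; water: 2829(T − 58.27)
3487 T = 164847 − 52572 = 112276
T ≈ 32.20 °C — above 0 °C, consistent with complete melting.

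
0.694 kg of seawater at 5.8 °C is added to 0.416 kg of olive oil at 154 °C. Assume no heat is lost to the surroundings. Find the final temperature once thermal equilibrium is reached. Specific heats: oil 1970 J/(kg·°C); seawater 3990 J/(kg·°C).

T_f ≈ 39.6 °C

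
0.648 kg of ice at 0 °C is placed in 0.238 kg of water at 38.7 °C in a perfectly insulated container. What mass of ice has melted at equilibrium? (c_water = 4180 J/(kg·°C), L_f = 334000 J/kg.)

m_melted ≈ 0.115 kg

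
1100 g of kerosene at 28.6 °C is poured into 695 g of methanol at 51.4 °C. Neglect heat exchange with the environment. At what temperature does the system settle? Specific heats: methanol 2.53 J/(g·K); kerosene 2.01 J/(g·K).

T_f ≈ 38.7 °C

Set heat shed by the hot body equal to heat absorbed by the cold body:
695*2.53*(51.4 − T) = 1100*2.01*(T − 28.6)
1758.3(51.4 − T) = 2211(T − 28.6)
3969.3 T = 153614  ⇒  T ≈ 38.70 °C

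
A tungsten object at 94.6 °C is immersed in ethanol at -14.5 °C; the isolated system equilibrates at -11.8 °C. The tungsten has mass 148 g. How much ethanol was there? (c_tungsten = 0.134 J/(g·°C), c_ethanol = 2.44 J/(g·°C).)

Heat lost by the tungsten = heat gained by the ethanol:
148×0.134×(94.6 − -11.8) = m×2.44×(-11.8 − (-14.5))
6.588 m = 2110.1  ⇒  m ≈ 320.3 g

m ≈ 320 g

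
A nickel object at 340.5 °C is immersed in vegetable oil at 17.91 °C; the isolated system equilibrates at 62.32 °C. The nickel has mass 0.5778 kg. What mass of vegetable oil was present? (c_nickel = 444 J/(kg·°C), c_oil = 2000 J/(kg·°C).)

Heat lost by the nickel = heat gained by the oil:
0.5778·444·(340.5 − 62.32) = m·2000·(62.32 − 17.91)
88820 m = 71365  ⇒  m ≈ 0.8035 kg

m ≈ 0.803 kg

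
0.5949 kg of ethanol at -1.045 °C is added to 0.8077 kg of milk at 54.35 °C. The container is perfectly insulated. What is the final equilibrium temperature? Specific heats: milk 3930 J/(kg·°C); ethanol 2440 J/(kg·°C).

Net heat exchanged in the isolated system is zero:
0.8077·3930·(T − 54.35) + 0.5949·2440·(T − (-1.045)) = 0
3174.3(T − 54.35) + 1451.6(T − (-1.045)) = 0
4625.8 T = 171004
T = 171004/4625.8 ≈ 36.97 °C

T_f ≈ 37.0 °C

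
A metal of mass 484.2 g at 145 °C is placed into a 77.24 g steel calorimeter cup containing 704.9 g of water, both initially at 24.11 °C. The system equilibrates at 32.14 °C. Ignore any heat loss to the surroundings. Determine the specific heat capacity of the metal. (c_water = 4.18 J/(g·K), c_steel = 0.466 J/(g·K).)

Setting the total heat transfer to zero:
484.2×c×(32.14 − 145) + 704.9×4.18×(32.14 − 24.11) + 77.24×0.466×(32.14 − 24.11) = 0
-54647 c = -23949
c = -23949/-54647 ≈ 0.4383 J/(g·K)

c ≈ 0.438 J/(g·K)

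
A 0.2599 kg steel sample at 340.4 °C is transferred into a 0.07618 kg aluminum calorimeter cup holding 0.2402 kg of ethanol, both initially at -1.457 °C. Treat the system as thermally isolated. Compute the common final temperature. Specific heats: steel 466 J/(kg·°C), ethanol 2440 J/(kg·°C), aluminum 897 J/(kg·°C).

T_f ≈ 51.9 °C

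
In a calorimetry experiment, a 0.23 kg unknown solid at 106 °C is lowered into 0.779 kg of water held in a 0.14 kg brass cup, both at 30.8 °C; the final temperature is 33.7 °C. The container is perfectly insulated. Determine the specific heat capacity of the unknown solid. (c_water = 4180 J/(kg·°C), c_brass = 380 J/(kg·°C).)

Setting the total heat transfer to zero:
0.23×c×(33.7 − 106) + 0.779×4180×(33.7 − 30.8) + 0.14×380×(33.7 − 30.8) = 0
-16.63 c = -9597.3
c = -9597.3/-16.63 ≈ 577.1 J/(kg·°C)

c ≈ 577 J/(kg·°C)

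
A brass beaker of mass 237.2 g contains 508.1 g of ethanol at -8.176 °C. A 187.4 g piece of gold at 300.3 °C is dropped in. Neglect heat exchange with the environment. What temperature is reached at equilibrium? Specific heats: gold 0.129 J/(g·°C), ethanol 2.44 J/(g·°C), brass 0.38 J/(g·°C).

Setting the total heat transfer to zero:
187.4×0.129×(T − 300.3) + 508.1×2.44×(T − (-8.176)) + 237.2×0.38×(T − (-8.176)) = 0
24.17(T − 300.3) + 1239.8(T − (-8.176)) + 90.14(T − (-8.176)) = 0
1354.1 T = -3613.6
T = -3613.6/1354.1 ≈ -2.67 °C

T_f ≈ -2.7 °C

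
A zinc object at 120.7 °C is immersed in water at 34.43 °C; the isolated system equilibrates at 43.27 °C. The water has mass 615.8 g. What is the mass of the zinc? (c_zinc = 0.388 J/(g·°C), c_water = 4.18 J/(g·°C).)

Heat gained plus heat lost sum to zero:
m×0.388×(43.27 − 120.7) + 615.8×4.18×(43.27 − 34.43) = 0
-30.04 m = -22755
m = -22755/-30.04 ≈ 757.4 g

m ≈ 757 g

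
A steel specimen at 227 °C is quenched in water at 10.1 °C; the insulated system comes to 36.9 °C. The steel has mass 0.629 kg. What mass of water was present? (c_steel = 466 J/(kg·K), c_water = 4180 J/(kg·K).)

m ≈ 0.497 kg

Heat lost by the steel = heat gained by the water:
0.629·466·(227 − 36.9) = m·4180·(36.9 − 10.1)
112024 m = 55721  ⇒  m ≈ 0.4974 kg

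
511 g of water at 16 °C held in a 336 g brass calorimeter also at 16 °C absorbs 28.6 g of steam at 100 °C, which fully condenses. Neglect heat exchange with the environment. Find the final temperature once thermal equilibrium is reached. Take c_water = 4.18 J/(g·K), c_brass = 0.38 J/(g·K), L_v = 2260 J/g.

T_f ≈ 47.3 °C

Heat gained plus heat lost sum to zero:
latent heat released on condensation: 28.6×2260 = 64636
  condensed water 100 °C→T: 119.55(T − 100)
  original water: 2136(T − 16)
  cup: 127.68(T − 16)
2383.2 T = 64636 + 11955 + 36219 = 112809
T ≈ 47.34 °C, under the boiling point, so the assumption holds.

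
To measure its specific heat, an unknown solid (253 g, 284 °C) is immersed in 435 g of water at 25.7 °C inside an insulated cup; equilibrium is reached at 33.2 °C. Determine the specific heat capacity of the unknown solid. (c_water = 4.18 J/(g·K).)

Let T be the final temperature. ΣQ_i = 0:
253×c×(33.2 − 284) + 435×4.18×(33.2 − 25.7) = 0
-63452 c = -13637
c = -13637/-63452 ≈ 0.2149 J/(g·K)

c ≈ 0.215 J/(g·K)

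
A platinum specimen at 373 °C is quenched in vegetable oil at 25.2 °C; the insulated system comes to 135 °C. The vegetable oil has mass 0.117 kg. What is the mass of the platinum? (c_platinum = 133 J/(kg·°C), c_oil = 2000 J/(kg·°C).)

Taking heat into each body as positive, Σ m c ΔT = 0:
m×133×(135 − 373) + 0.117×2000×(135 − 25.2) = 0
-31654 m = -25693
m = -25693/-31654 ≈ 0.8117 kg

m ≈ 0.812 kg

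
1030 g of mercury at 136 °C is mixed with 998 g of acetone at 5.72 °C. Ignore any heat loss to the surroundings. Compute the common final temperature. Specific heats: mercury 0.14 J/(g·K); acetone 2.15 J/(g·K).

|Q_mercury| = |Q_acetone|:
1030×0.14×(136 − T) = 998×2.15×(T − 5.72)
144.2(136 − T) = 2145.7(T − 5.72)
2289.9 T = 31885  ⇒  T ≈ 13.92 °C

T_f ≈ 13.9 °C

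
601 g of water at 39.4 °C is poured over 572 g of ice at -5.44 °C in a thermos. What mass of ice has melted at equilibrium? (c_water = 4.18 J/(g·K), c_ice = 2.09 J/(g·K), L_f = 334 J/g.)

Cooling the water to 0 °C releases 601·4.18·39.4 = 98980 J.
Warming the ice to 0 °C takes 572·2.09·5.44 = 6503.4 J, leaving 92476 J for melting.
To melt every bit of ice: 572·334 = 191048 J.
Since 92476 < 191048 J, not all the ice melts; equilibrium is at 0 °C.
Mass melted = 92476/334 ≈ 276.9 g.

m_melted ≈ 277 g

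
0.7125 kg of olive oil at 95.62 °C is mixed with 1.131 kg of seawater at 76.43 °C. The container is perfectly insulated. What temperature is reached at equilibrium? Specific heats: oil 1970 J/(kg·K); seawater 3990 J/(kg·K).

T_f ≈ 81.0 °C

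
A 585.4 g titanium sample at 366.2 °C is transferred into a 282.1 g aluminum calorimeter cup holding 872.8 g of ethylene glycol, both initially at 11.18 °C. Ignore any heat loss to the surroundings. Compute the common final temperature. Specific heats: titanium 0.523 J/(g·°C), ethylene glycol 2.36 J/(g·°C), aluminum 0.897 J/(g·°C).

T_f ≈ 52.7 °C

Let T be the final temperature. ΣQ_i = 0:
585.4·0.523·(T − 366.2) + 872.8·2.36·(T − 11.18) + 282.1·0.897·(T − 11.18) = 0
(306.16 + 2059.8 + 253.04) T = 306.16·366.2 + 2059.8·11.18 + 253.04·11.18
T ≈ 52.68 °C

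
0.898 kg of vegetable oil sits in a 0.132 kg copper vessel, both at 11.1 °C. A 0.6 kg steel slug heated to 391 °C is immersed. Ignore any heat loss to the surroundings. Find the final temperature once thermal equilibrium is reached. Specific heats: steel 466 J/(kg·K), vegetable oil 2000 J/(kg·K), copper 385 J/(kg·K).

Conservation of energy gives ΣQ = 0:
0.6*466*(T − 391) + 0.898*2000*(T − 11.1) + 0.132*385*(T − 11.1) = 0
(279.6 + 1796 + 50.82) T = 279.6*391 + 1796*11.1 + 50.82*11.1
T = 129823 / 2126.4 = 61.1 °C

T_f ≈ 61.1 °C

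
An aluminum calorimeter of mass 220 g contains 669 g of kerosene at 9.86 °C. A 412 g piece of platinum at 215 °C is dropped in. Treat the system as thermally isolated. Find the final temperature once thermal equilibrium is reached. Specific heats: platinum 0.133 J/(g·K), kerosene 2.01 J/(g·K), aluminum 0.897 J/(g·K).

With ΣQ=0 the equilibrium temperature is the m·c-weighted mean:
T_f = (54.8*215 + 1344.7*9.86 + 197.34*9.86) / (54.8 + 1344.7 + 197.34)
    = 26986 / 1596.8 ≈ 16.90 °C

T_f ≈ 16.9 °C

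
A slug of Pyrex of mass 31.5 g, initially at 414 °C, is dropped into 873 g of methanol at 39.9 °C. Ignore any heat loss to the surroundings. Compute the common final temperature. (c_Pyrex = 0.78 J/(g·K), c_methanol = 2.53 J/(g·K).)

T_f ≈ 44.0 °C

Taking heat into each body as positive, Σ m c ΔT = 0:
31.5·0.78·(T − 414) + 873·2.53·(T − 39.9) = 0
24.57(T − 414) + 2208.7(T − 39.9) = 0
2233.3 T = 98299
T ≈ 44.02 °C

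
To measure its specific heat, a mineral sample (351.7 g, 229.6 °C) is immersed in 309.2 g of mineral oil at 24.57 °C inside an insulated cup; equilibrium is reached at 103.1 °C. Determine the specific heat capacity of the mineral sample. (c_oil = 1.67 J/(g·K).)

Let T be the final temperature. ΣQ_i = 0:
351.7·c·(103.1 − 229.6) + 309.2·1.67·(103.1 − 24.57) = 0
-44490 c = -40550
c = -40550/-44490 ≈ 0.9114 J/(g·K)

c ≈ 0.911 J/(g·K)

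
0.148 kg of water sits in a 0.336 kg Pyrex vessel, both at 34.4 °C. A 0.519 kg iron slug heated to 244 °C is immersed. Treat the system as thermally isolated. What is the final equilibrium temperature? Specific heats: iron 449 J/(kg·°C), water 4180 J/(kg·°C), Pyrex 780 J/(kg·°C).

Heat gained plus heat lost sum to zero:
0.519×449×(T − 244) + 0.148×4180×(T − 34.4) + 0.336×780×(T − 34.4) = 0
233.03(T − 244) + 618.64(T − 34.4) + 262.08(T − 34.4) = 0
(233.03 + 618.64 + 262.08) T = 233.03×244 + 618.64×34.4 + 262.08×34.4
T = 87156/1113.8 ≈ 78.25 °C

T_f ≈ 78.3 °C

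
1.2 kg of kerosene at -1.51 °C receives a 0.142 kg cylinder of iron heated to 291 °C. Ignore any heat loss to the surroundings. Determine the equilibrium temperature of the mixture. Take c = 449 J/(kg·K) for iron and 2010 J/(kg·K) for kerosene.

T_f ≈ 6.0 °C

Set heat shed by the hot body equal to heat absorbed by the cold body:
0.142·449·(291 − T) = 1.2·2010·(T − (-1.51))
63.76(291 − T) = 2412(T − (-1.51))
2475.8 T = 14911  ⇒  T ≈ 6.02 °C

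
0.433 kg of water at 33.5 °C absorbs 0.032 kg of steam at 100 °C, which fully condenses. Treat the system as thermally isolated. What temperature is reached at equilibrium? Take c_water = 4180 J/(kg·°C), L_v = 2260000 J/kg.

T_f ≈ 75.3 °C

Sum of m c ΔT and latent-heat terms is zero:
steam→water at 100 °C releases m L_v = 0.032·2260000 = 72320; condensate cools 100→T: 0.032·4180·(T − 100) = 133.76(T − 100); original water: 1809.9(T − 33.5)
1943.7 T = 72320 + 13376 + 60633 = 146329
T ≈ 75.28 °C (< 100 °C, so full condensation is consistent).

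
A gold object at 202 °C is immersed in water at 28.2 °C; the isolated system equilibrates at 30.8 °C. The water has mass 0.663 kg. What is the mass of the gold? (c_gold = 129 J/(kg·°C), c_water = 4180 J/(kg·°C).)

m ≈ 0.326 kg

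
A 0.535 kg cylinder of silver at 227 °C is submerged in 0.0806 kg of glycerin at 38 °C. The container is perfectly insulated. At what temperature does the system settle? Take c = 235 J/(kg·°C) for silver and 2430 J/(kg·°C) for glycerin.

T_f ≈ 111.9 °C

Energy conservation, ΣQ = 0:
0.535×235×(T − 227) + 0.0806×2430×(T − 38) = 0
125.73(T − 227) + 195.86(T − 38) = 0
(125.73 + 195.86) T = 125.73×227 + 195.86×38
T = 35982 / 321.58 = 112 °C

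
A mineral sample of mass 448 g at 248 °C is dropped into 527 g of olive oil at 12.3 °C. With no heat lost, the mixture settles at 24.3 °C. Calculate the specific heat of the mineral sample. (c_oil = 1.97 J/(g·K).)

Heat lost by the mineral sample = heat gained by the oil:
448·c·(248 − 24.3) = 527·1.97·(24.3 − 12.3)
100218 c = 12458  ⇒  c ≈ 0.1243 J/(g·K)

c ≈ 0.124 J/(g·K)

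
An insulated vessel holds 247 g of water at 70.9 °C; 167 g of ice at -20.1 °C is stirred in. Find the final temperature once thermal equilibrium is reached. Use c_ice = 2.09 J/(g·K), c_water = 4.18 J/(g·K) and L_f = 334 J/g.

T_f ≈ 6.0 °C

Setting the total heat transfer to zero:
warm ice to 0 °C: 167×2.09×(0 − (-20.1)) = 7015.5; melt ice: 167×334 = 55778; warm the meltwater: 698.06 T; water: 1032.5(T − 70.9)
1730.5 T = 73201 − 62794 = 10408
T ≈ 6.01 °C. Since T > 0 °C, the all-ice-melts assumption holds.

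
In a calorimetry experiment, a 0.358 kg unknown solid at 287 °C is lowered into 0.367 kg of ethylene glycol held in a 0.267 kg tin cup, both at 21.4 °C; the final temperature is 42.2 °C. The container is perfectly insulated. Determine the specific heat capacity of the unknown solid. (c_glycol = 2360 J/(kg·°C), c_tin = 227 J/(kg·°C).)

Net heat exchanged in the isolated system is zero:
0.358×c×(42.2 − 287) + 0.367×2360×(42.2 − 21.4) + 0.267×227×(42.2 − 21.4) = 0
-87.64 c = -19276
c = -19276/-87.64 ≈ 219.9 J/(kg·°C)

c ≈ 220 J/(kg·°C)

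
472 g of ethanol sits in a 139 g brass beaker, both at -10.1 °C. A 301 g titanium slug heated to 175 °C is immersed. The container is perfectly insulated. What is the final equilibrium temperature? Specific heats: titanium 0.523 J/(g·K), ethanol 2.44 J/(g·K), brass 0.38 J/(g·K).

Net heat exchanged in the isolated system is zero:
301*0.523*(T − 175) + 472*2.44*(T − (-10.1)) + 139*0.38*(T − (-10.1)) = 0
1361.9 T = 15384
T ≈ 11.30 °C

T_f ≈ 11.3 °C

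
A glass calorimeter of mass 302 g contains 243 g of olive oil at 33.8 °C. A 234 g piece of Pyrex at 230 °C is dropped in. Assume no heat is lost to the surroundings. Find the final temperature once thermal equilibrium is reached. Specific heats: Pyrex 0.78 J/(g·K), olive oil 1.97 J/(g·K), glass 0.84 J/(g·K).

Energy conservation, ΣQ = 0:
234*0.78*(T − 230) + 243*1.97*(T − 33.8) + 302*0.84*(T − 33.8) = 0
(182.52 + 478.71 + 253.68) T = 182.52*230 + 478.71*33.8 + 253.68*33.8
T = 66734/914.91 ≈ 72.94 °C

T_f ≈ 72.9 °C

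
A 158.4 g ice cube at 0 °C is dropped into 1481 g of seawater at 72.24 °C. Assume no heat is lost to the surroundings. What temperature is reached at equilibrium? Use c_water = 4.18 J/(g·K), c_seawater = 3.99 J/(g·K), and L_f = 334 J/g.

Heat gained plus heat lost sum to zero:
latent heat to melt: 158.4×334 = 52906; warm the meltwater: 662.11 T; seawater cools: 1481×3.99×(T − 72.24) = 5909.2(T − 72.24)
6571.3 T = 426880 − 52906 = 373974
T ≈ 56.91 °C (positive, so assuming full melt was valid).

T_f ≈ 56.9 °C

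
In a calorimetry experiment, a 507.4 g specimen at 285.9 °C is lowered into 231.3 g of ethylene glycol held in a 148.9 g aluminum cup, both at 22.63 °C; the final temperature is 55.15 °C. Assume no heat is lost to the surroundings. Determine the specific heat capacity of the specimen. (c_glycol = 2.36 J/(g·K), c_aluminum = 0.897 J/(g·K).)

c ≈ 0.189 J/(g·K)

Conservation of energy gives ΣQ = 0:
507.4·c·(55.15 − 285.9) + 231.3·2.36·(55.15 − 22.63) + 148.9·0.897·(55.15 − 22.63) = 0
-117083 c = -22095
c = -22095/-117083 ≈ 0.1887 J/(g·K)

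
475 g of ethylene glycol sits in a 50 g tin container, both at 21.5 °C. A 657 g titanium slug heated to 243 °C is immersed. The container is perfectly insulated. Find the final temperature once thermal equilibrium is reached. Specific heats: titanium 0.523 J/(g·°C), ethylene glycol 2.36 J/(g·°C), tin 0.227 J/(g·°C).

T_f ≈ 73.1 °C

Energy conservation, ΣQ = 0:
657*0.523*(T − 243) + 475*2.36*(T − 21.5) + 50*0.227*(T − 21.5) = 0
(343.61 + 1121 + 11.35) T = 343.61*243 + 1121*21.5 + 11.35*21.5
T = 107843 / 1476 = 73.1 °C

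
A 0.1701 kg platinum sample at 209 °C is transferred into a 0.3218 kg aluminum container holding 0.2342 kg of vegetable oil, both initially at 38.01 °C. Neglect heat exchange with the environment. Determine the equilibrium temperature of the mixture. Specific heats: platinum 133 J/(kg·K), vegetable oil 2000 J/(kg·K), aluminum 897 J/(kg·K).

T_f ≈ 43.0 °C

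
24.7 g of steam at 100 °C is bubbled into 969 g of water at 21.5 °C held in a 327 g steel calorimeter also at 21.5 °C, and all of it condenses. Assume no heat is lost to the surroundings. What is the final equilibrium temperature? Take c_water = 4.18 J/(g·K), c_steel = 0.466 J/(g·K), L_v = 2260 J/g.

T_f ≈ 36.3 °C

Taking heat into each body as positive, Σ m c ΔT = 0:
condense steam: −24.7·2260 = −55822
  condensate cools 100→T: 24.7·4.18·(T − 100) = 103.25(T − 100)
  water warms: 969·4.18·(T − 21.5) = 4050.4(T − 21.5)
  cup: 152.38(T − 21.5)
4306 T = 55822 + 10325 + 90360 = 156507
T ≈ 36.35 °C, under the boiling point, so the assumption holds.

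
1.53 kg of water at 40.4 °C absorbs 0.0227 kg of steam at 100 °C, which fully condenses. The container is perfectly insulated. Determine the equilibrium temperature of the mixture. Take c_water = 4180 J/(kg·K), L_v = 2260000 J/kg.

T_f ≈ 49.2 °C

Energy balance with sensible and latent terms:
steam→water at 100 °C releases m L_v = 0.0227×2260000 = 51302; condensate cools 100→T: 0.0227×4180×(T − 100) = 94.89(T − 100); original water: 6395.4(T − 40.4)
6490.3 T = 51302 + 9488.6 + 258374 = 319165
T ≈ 49.18 °C — below 100 °C, confirming all the steam condensed.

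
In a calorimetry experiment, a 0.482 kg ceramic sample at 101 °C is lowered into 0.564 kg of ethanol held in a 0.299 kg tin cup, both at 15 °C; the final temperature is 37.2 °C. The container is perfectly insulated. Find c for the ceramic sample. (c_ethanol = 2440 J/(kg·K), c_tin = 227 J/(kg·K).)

c ≈ 1040 J/(kg·K)

Net heat exchanged in the isolated system is zero:
0.482·c·(37.2 − 101) + 0.564·2440·(37.2 − 15) + 0.299·227·(37.2 − 15) = 0
-30.75 c = -32058
c = -32058/-30.75 ≈ 1042 J/(kg·K)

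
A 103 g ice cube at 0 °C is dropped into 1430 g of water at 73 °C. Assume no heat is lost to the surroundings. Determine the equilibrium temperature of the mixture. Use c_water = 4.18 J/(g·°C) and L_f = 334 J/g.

T_f ≈ 62.7 °C

Let T be the final temperature. ΣQ_i = 0:
latent heat to melt: 103·334 = 34402
  meltwater 0→T: 103·4.18·T = 430.54 T
  water: 5977.4(T − 73)
6407.9 T = 436350 − 34402 = 401948
T ≈ 62.73 °C — above 0 °C, consistent with complete melting.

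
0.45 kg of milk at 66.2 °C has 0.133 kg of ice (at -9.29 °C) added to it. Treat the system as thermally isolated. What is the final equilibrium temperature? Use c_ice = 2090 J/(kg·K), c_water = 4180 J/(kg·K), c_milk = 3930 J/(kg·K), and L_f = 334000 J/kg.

T_f ≈ 30.1 °C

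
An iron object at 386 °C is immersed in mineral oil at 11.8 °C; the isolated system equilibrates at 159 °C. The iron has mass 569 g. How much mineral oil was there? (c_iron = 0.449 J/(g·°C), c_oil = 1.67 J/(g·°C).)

Conservation of energy gives ΣQ = 0:
569·0.449·(159 − 386) + m·1.67·(159 − 11.8) = 0
245.82 m = 57994
m = 57994/245.82 ≈ 235.9 g

m ≈ 236 g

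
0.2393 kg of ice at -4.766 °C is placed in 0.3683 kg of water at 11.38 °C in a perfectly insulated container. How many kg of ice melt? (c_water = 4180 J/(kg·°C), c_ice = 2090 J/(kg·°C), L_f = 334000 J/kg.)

Water can give up m c ΔT = 0.3683·4180·11.38 = 17519 J before reaching 0 °C.
Warming the ice to 0 °C takes 0.2393·2090·4.766 = 2383.7 J, leaving 15136 J for melting.
Melting all 0.2393 kg of ice would need 0.2393·334000 = 79926 J.
15136 J < 79926 J, so only part of the ice melts and the system sits at 0 °C.
m_melt = 15136 / L_f = 0.04532 kg.

m_melted ≈ 0.0453 kg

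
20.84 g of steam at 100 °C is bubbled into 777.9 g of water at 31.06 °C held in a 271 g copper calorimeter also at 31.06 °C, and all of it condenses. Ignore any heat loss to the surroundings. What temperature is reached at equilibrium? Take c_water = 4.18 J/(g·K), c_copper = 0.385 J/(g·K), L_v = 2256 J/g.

Energy balance with sensible and latent terms:
latent heat released on condensation: 20.84×2256 = 47015
  condensate cools 100→T: 20.84×4.18×(T − 100) = 87.11(T − 100)
  original water: 3251.6(T − 31.06)
  cup: 104.34(T − 31.06)
3443.1 T = 47015 + 8711.1 + 104236 = 159962
T ≈ 46.46 °C, under the boiling point, so the assumption holds.

T_f ≈ 46.5 °C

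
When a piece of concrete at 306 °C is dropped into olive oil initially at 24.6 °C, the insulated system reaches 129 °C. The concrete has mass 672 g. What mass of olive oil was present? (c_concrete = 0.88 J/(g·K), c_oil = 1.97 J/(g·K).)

m ≈ 509 g

Conservation of energy gives ΣQ = 0:
672×0.88×(129 − 306) + m×1.97×(129 − 24.6) = 0
205.67 m = 104671
m = 104671/205.67 ≈ 508.9 g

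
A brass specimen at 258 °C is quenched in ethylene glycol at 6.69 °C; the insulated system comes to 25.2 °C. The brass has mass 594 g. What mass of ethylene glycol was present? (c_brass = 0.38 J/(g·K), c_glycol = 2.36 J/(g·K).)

Heat lost by the brass = heat gained by the glycol:
594×0.38×(258 − 25.2) = m×2.36×(25.2 − 6.69)
43.68 m = 52548  ⇒  m ≈ 1203 g

m ≈ 1200 g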